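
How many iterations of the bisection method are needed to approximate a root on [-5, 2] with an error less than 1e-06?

We need (b-a)/2^n ≤ 1e-06
(2 - (-5))/2^n ≤ 1e-06
7/2^n ≤ 1e-06
2^n ≥ 7000000
n ≥ log₂(7000000) = 22.74
n ≥ 23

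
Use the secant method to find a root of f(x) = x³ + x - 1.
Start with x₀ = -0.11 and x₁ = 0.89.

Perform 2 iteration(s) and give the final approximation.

f(x) = x³ + x - 1
x₀ = -0.11, x₁ = 0.89

Secant formula: x_{n+1} = x_n - f(x_n)(x_n - x_{n-1})/(f(x_n) - f(x_{n-1}))

Iteration 1:
  f(-0.110000) = -1.111331
  f(0.890000) = 0.594969
  x_2 = 0.890000 - 0.594969×(0.890000 - (-0.110000))/(0.594969 - (-1.111331))
       = 0.541310
Iteration 2:
  f(0.890000) = 0.594969
  f(0.541310) = -0.300076
  x_3 = 0.541310 - (-0.300076)×(0.541310 - 0.890000)/(-0.300076 - 0.594969)
       = 0.658213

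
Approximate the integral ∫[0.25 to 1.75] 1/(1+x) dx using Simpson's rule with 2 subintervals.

f(x) = 1/(1+x)
a = 0.25, b = 1.75, n = 2
h = (b - a)/n = 0.750000

Simpson's rule: (h/3)[f(x₀) + 4f(x₁) + 2f(x₂) + ... + f(xₙ)]

x_0 = 0.2500, f(x_0) = 0.800000, coefficient = 1
x_1 = 1.0000, f(x_1) = 0.500000, coefficient = 4
x_2 = 1.7500, f(x_2) = 0.363636, coefficient = 1

I ≈ (0.750000/3) × 3.163636 = 0.790909
Exact value: 0.788457
Error: 0.002452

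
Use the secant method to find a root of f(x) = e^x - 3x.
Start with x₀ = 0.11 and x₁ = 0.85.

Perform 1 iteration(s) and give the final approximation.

f(x) = e^x - 3x
x₀ = 0.11, x₁ = 0.85

Secant formula: x_{n+1} = x_n - f(x_n)(x_n - x_{n-1})/(f(x_n) - f(x_{n-1}))

Iteration 1:
  f(0.110000) = 0.786278
  f(0.850000) = -0.210353
  x_2 = 0.850000 - (-0.210353)×(0.850000 - 0.110000)/(-0.210353 - 0.786278)
       = 0.693813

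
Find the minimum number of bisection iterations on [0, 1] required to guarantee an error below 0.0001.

We need (b-a)/2^n ≤ 0.0001
(1 - 0)/2^n ≤ 0.0001
1/2^n ≤ 0.0001
2^n ≥ 10000
n ≥ log₂(10000) = 13.29
n ≥ 14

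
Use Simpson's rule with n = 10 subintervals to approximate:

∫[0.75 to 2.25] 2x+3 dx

f(x) = 2x+3
a = 0.75, b = 2.25, n = 10
h = (b - a)/n = 0.150000

Simpson's rule: (h/3)[f(x₀) + 4f(x₁) + 2f(x₂) + ... + f(xₙ)]

x_0 = 0.7500, f(x_0) = 4.500000, coefficient = 1
x_1 = 0.9000, f(x_1) = 4.800000, coefficient = 4
x_2 = 1.0500, f(x_2) = 5.100000, coefficient = 2
x_3 = 1.2000, f(x_3) = 5.400000, coefficient = 4
x_4 = 1.3500, f(x_4) = 5.700000, coefficient = 2
x_5 = 1.5000, f(x_5) = 6.000000, coefficient = 4
x_6 = 1.6500, f(x_6) = 6.300000, coefficient = 2
x_7 = 1.8000, f(x_7) = 6.600000, coefficient = 4
x_8 = 1.9500, f(x_8) = 6.900000, coefficient = 2
x_9 = 2.1000, f(x_9) = 7.200000, coefficient = 4
x_10 = 2.2500, f(x_10) = 7.500000, coefficient = 1

I ≈ (0.150000/3) × 180.000000 = 9.000000
Exact value: 9.000000
Error: 0.000000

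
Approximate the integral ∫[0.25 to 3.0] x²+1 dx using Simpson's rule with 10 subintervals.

f(x) = x²+1
a = 0.25, b = 3.0, n = 10
h = (b - a)/n = 0.275000

Simpson's rule: (h/3)[f(x₀) + 4f(x₁) + 2f(x₂) + ... + f(xₙ)]

x_0 = 0.2500, f(x_0) = 1.062500, coefficient = 1
x_1 = 0.5250, f(x_1) = 1.275625, coefficient = 4
x_2 = 0.8000, f(x_2) = 1.640000, coefficient = 2
x_3 = 1.0750, f(x_3) = 2.155625, coefficient = 4
x_4 = 1.3500, f(x_4) = 2.822500, coefficient = 2
x_5 = 1.6250, f(x_5) = 3.640625, coefficient = 4
x_6 = 1.9000, f(x_6) = 4.610000, coefficient = 2
x_7 = 2.1750, f(x_7) = 5.730625, coefficient = 4
x_8 = 2.4500, f(x_8) = 7.002500, coefficient = 2
x_9 = 2.7250, f(x_9) = 8.425625, coefficient = 4
x_10 = 3.0000, f(x_10) = 10.000000, coefficient = 1

I ≈ (0.275000/3) × 128.125000 = 11.744792
Exact value: 11.744792
Error: 0.000000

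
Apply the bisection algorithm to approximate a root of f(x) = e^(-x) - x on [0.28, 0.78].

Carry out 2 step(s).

f(x) = e^(-x) - x
Initial interval: [0.28, 0.78]

Iteration 1:
  c_1 = (0.280000 + 0.780000)/2 = 0.530000
  f(c_1) = f(0.530000) = 0.058605
  f(a) × f(c) ≥ 0, new interval: [0.530000, 0.780000]
Iteration 2:
  c_2 = (0.530000 + 0.780000)/2 = 0.655000
  f(c_2) = f(0.655000) = -0.135558
  f(a) × f(c) < 0, new interval: [0.530000, 0.655000]

After 2 iteration(s), the approximation is c_2 = 0.655000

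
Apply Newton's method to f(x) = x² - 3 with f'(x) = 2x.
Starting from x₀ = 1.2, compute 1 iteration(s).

f(x) = x² - 3
f'(x) = 2x
x₀ = 1.2

Newton-Raphson formula: x_{n+1} = x_n - f(x_n)/f'(x_n)

Iteration 1:
  f(1.200000) = -1.560000
  f'(1.200000) = 2.400000
  x_1 = 1.200000 - (-1.560000)/2.400000 = 1.850000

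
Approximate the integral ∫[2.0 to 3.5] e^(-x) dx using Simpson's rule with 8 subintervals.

f(x) = e^(-x)
a = 2.0, b = 3.5, n = 8
h = (b - a)/n = 0.187500

Simpson's rule: (h/3)[f(x₀) + 4f(x₁) + 2f(x₂) + ... + f(xₙ)]

x_0 = 2.0000, f(x_0) = 0.135335, coefficient = 1
x_1 = 2.1875, f(x_1) = 0.112197, coefficient = 4
x_2 = 2.3750, f(x_2) = 0.093014, coefficient = 2
x_3 = 2.5625, f(x_3) = 0.077112, coefficient = 4
x_4 = 2.7500, f(x_4) = 0.063928, coefficient = 2
x_5 = 2.9375, f(x_5) = 0.052998, coefficient = 4
x_6 = 3.1250, f(x_6) = 0.043937, coefficient = 2
x_7 = 3.3125, f(x_7) = 0.036425, coefficient = 4
x_8 = 3.5000, f(x_8) = 0.030197, coefficient = 1

I ≈ (0.187500/3) × 1.682218 = 0.105139
Exact value: 0.105138
Error: 0.000001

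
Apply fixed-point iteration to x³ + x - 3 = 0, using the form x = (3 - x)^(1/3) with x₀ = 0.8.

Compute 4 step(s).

Equation: x³ + x - 3 = 0
Fixed-point form: x = (3 - x)^(1/3)
x₀ = 0.8

x_1 = g(0.800000) = 1.300591
x_2 = g(1.300591) = 1.193345
x_3 = g(1.193345) = 1.217938
x_4 = g(1.217938) = 1.212386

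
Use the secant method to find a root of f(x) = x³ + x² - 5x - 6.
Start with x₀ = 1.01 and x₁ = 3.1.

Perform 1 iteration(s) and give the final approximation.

f(x) = x³ + x² - 5x - 6
x₀ = 1.01, x₁ = 3.1

Secant formula: x_{n+1} = x_n - f(x_n)(x_n - x_{n-1})/(f(x_n) - f(x_{n-1}))

Iteration 1:
  f(1.010000) = -8.999599
  f(3.100000) = 17.901000
  x_2 = 3.100000 - 17.901000×(3.100000 - 1.010000)/(17.901000 - (-8.999599))
       = 1.709210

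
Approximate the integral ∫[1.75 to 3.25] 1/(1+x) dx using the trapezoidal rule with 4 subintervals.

f(x) = 1/(1+x)
a = 1.75, b = 3.25, n = 4
h = (b - a)/n = 0.375000

Trapezoidal rule: (h/2)[f(x₀) + 2f(x₁) + 2f(x₂) + ... + f(xₙ)]

x_0 = 1.7500, f(x_0) = 0.363636, coefficient = 1
x_1 = 2.1250, f(x_1) = 0.320000, coefficient = 2
x_2 = 2.5000, f(x_2) = 0.285714, coefficient = 2
x_3 = 2.8750, f(x_3) = 0.258065, coefficient = 2
x_4 = 3.2500, f(x_4) = 0.235294, coefficient = 1

I ≈ (0.375000/2) × 2.326488 = 0.436217
Exact value: 0.435318
Error: 0.000898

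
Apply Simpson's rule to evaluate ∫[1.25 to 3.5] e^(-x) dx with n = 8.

f(x) = e^(-x)
a = 1.25, b = 3.5, n = 8
h = (b - a)/n = 0.281250

Simpson's rule: (h/3)[f(x₀) + 4f(x₁) + 2f(x₂) + ... + f(xₙ)]

x_0 = 1.2500, f(x_0) = 0.286505, coefficient = 1
x_1 = 1.5312, f(x_1) = 0.216265, coefficient = 4
x_2 = 1.8125, f(x_2) = 0.163246, coefficient = 2
x_3 = 2.0938, f(x_3) = 0.123224, coefficient = 4
x_4 = 2.3750, f(x_4) = 0.093014, coefficient = 2
x_5 = 2.6562, f(x_5) = 0.070211, coefficient = 4
x_6 = 2.9375, f(x_6) = 0.052998, coefficient = 2
x_7 = 3.2188, f(x_7) = 0.040005, coefficient = 4
x_8 = 3.5000, f(x_8) = 0.030197, coefficient = 1

I ≈ (0.281250/3) × 2.734040 = 0.256316
Exact value: 0.256307
Error: 0.000009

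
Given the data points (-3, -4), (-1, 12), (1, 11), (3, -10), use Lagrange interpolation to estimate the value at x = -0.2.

Lagrange interpolation formula:
P(x) = Σ yᵢ × Lᵢ(x)
where Lᵢ(x) = Π_{j≠i} (x - xⱼ)/(xᵢ - xⱼ)

L_0(-0.2) = (-0.2 - (-1))/(-3 - (-1)) × (-0.2 - 1)/(-3 - 1) × (-0.2 - 3)/(-3 - 3) = -0.064000
L_1(-0.2) = (-0.2 - (-3))/(-1 - (-3)) × (-0.2 - 1)/(-1 - 1) × (-0.2 - 3)/(-1 - 3) = 0.672000
L_2(-0.2) = (-0.2 - (-3))/(1 - (-3)) × (-0.2 - (-1))/(1 - (-1)) × (-0.2 - 3)/(1 - 3) = 0.448000
L_3(-0.2) = (-0.2 - (-3))/(3 - (-3)) × (-0.2 - (-1))/(3 - (-1)) × (-0.2 - 1)/(3 - 1) = -0.056000

P(-0.2) = (-4)×L_0(-0.2) + 12×L_1(-0.2) + 11×L_2(-0.2) + (-10)×L_3(-0.2)
P(-0.2) = 13.808000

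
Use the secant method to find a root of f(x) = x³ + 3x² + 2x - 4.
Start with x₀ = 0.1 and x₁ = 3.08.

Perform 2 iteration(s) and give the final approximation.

f(x) = x³ + 3x² + 2x - 4
x₀ = 0.1, x₁ = 3.08

Secant formula: x_{n+1} = x_n - f(x_n)(x_n - x_{n-1})/(f(x_n) - f(x_{n-1}))

Iteration 1:
  f(0.100000) = -3.769000
  f(3.080000) = 59.837312
  x_2 = 3.080000 - 59.837312×(3.080000 - 0.100000)/(59.837312 - (-3.769000))
       = 0.276580
Iteration 2:
  f(3.080000) = 59.837312
  f(0.276580) = -3.196192
  x_3 = 0.276580 - (-3.196192)×(0.276580 - 3.080000)/(-3.196192 - 59.837312)
       = 0.418731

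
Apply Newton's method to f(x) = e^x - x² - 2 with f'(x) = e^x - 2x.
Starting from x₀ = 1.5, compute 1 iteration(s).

f(x) = e^x - x² - 2
f'(x) = e^x - 2x
x₀ = 1.5

Newton-Raphson formula: x_{n+1} = x_n - f(x_n)/f'(x_n)

Iteration 1:
  f(1.500000) = 0.231689
  f'(1.500000) = 1.481689
  x_1 = 1.500000 - 0.231689/1.481689 = 1.343632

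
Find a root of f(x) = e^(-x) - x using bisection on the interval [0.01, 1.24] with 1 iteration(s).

f(x) = e^(-x) - x
Initial interval: [0.01, 1.24]

Iteration 1:
  c_1 = (0.010000 + 1.240000)/2 = 0.625000
  f(c_1) = f(0.625000) = -0.089739
  f(a) × f(c) < 0, new interval: [0.010000, 0.625000]

After 1 iteration(s), the approximation is c_1 = 0.625000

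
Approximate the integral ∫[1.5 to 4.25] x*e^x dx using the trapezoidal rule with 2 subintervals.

f(x) = x*e^x
a = 1.5, b = 4.25, n = 2
h = (b - a)/n = 1.375000

Trapezoidal rule: (h/2)[f(x₀) + 2f(x₁) + 2f(x₂) + ... + f(xₙ)]

x_0 = 1.5000, f(x_0) = 6.722534, coefficient = 1
x_1 = 2.8750, f(x_1) = 50.960594, coefficient = 2
x_2 = 4.2500, f(x_2) = 297.948002, coefficient = 1

I ≈ (1.375000/2) × 406.591725 = 279.531811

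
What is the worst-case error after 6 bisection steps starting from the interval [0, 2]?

Bisection error bound: |error| ≤ (b-a)/2^n
|error| ≤ (2 - 0)/2^6 = 2/2^6
|error| ≤ 0.0312500000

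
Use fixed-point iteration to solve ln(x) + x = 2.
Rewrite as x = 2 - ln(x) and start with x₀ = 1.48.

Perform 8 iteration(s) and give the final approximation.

Equation: ln(x) + x = 2
Fixed-point form: x = 2 - ln(x)
x₀ = 1.48

x_1 = g(1.480000) = 1.607958
x_2 = g(1.607958) = 1.525035
x_3 = g(1.525035) = 1.577983
x_4 = g(1.577983) = 1.543853
x_5 = g(1.543853) = 1.565719
x_6 = g(1.565719) = 1.551655
x_7 = g(1.551655) = 1.560678
x_8 = g(1.560678) = 1.554880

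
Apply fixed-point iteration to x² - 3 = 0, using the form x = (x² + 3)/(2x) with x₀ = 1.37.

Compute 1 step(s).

Equation: x² - 3 = 0
Fixed-point form: x = (x² + 3)/(2x)
x₀ = 1.37

x_1 = g(1.370000) = 1.779891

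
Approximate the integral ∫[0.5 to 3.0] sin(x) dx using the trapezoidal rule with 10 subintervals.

f(x) = sin(x)
a = 0.5, b = 3.0, n = 10
h = (b - a)/n = 0.250000

Trapezoidal rule: (h/2)[f(x₀) + 2f(x₁) + 2f(x₂) + ... + f(xₙ)]

x_0 = 0.5000, f(x_0) = 0.479426, coefficient = 1
x_1 = 0.7500, f(x_1) = 0.681639, coefficient = 2
x_2 = 1.0000, f(x_2) = 0.841471, coefficient = 2
x_3 = 1.2500, f(x_3) = 0.948985, coefficient = 2
x_4 = 1.5000, f(x_4) = 0.997495, coefficient = 2
x_5 = 1.7500, f(x_5) = 0.983986, coefficient = 2
x_6 = 2.0000, f(x_6) = 0.909297, coefficient = 2
x_7 = 2.2500, f(x_7) = 0.778073, coefficient = 2
x_8 = 2.5000, f(x_8) = 0.598472, coefficient = 2
x_9 = 2.7500, f(x_9) = 0.381661, coefficient = 2
x_10 = 3.0000, f(x_10) = 0.141120, coefficient = 1

I ≈ (0.250000/2) × 14.862704 = 1.857838
Exact value: 1.867575
Error: 0.009737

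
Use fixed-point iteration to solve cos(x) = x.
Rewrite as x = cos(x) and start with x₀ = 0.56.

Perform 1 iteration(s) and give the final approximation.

Equation: cos(x) = x
Fixed-point form: x = cos(x)
x₀ = 0.56

x_1 = g(0.560000) = 0.847255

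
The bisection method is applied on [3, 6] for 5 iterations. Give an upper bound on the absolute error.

Bisection error bound: |error| ≤ (b-a)/2^n
|error| ≤ (6 - 3)/2^5 = 3/2^5
|error| ≤ 0.0937500000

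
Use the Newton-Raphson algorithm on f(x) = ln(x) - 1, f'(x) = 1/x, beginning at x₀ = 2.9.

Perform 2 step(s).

f(x) = ln(x) - 1
f'(x) = 1/x
x₀ = 2.9

Newton-Raphson formula: x_{n+1} = x_n - f(x_n)/f'(x_n)

Iteration 1:
  f(2.900000) = 0.064711
  f'(2.900000) = 0.344828
  x_1 = 2.900000 - 0.064711/0.344828 = 2.712339
Iteration 2:
  f(2.712339) = -0.002189
  f'(2.712339) = 0.368685
  x_2 = 2.712339 - (-0.002189)/0.368685 = 2.718275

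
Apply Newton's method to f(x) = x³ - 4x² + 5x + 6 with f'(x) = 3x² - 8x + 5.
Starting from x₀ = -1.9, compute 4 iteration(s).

f(x) = x³ - 4x² + 5x + 6
f'(x) = 3x² - 8x + 5
x₀ = -1.9

Newton-Raphson formula: x_{n+1} = x_n - f(x_n)/f'(x_n)

Iteration 1:
  f(-1.900000) = -24.799000
  f'(-1.900000) = 31.030000
  x_1 = -1.900000 - (-24.799000)/31.030000 = -1.100806
Iteration 2:
  f(-1.100806) = -5.685048
  f'(-1.100806) = 17.441765
  x_2 = -1.100806 - (-5.685048)/17.441765 = -0.774861
Iteration 3:
  f(-0.774861) = -0.741179
  f'(-0.774861) = 13.000119
  x_3 = -0.774861 - (-0.741179)/13.000119 = -0.717848
Iteration 4:
  f(-0.717848) = -0.020373
  f'(-0.717848) = 12.288700
  x_4 = -0.717848 - (-0.020373)/12.288700 = -0.716190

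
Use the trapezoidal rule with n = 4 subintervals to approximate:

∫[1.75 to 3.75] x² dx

f(x) = x²
a = 1.75, b = 3.75, n = 4
h = (b - a)/n = 0.500000

Trapezoidal rule: (h/2)[f(x₀) + 2f(x₁) + 2f(x₂) + ... + f(xₙ)]

x_0 = 1.7500, f(x_0) = 3.062500, coefficient = 1
x_1 = 2.2500, f(x_1) = 5.062500, coefficient = 2
x_2 = 2.7500, f(x_2) = 7.562500, coefficient = 2
x_3 = 3.2500, f(x_3) = 10.562500, coefficient = 2
x_4 = 3.7500, f(x_4) = 14.062500, coefficient = 1

I ≈ (0.500000/2) × 63.500000 = 15.875000
Exact value: 15.791667
Error: 0.083333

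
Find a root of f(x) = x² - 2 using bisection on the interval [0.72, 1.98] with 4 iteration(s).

f(x) = x² - 2
Initial interval: [0.72, 1.98]

Iteration 1:
  c_1 = (0.720000 + 1.980000)/2 = 1.350000
  f(c_1) = f(1.350000) = -0.177500
  f(a) × f(c) ≥ 0, new interval: [1.350000, 1.980000]
Iteration 2:
  c_2 = (1.350000 + 1.980000)/2 = 1.665000
  f(c_2) = f(1.665000) = 0.772225
  f(a) × f(c) < 0, new interval: [1.350000, 1.665000]
Iteration 3:
  c_3 = (1.350000 + 1.665000)/2 = 1.507500
  f(c_3) = f(1.507500) = 0.272556
  f(a) × f(c) < 0, new interval: [1.350000, 1.507500]
Iteration 4:
  c_4 = (1.350000 + 1.507500)/2 = 1.428750
  f(c_4) = f(1.428750) = 0.041327
  f(a) × f(c) < 0, new interval: [1.350000, 1.428750]

After 4 iteration(s), the approximation is c_4 = 1.428750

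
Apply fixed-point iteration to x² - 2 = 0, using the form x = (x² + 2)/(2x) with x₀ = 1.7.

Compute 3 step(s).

Equation: x² - 2 = 0
Fixed-point form: x = (x² + 2)/(2x)
x₀ = 1.7

x_1 = g(1.700000) = 1.438235
x_2 = g(1.438235) = 1.414414
x_3 = g(1.414414) = 1.414214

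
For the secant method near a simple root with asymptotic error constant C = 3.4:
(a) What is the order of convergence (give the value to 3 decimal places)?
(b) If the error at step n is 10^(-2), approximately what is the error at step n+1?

(a) Secant method has superlinear convergence with order φ = (1+√5)/2 ≈ 1.618.
    This means |e_{n+1}| ≈ C|e_n|^1.618.

(b) With |e_n| = 10^(-2) and C = 3.4:
    |e_{n+1}| ≈ 3.4 × (10^(-2))^1.618 = 3.4 × 10^(-3.24)

(a) ≈ 1.618 (golden ratio); (b) |e_{n+1}| ≈ 1.974e-03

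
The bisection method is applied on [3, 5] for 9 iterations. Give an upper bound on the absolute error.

Bisection error bound: |error| ≤ (b-a)/2^n
|error| ≤ (5 - 3)/2^9 = 2/2^9
|error| ≤ 0.0039062500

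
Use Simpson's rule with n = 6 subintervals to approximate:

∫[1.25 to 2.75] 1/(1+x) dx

f(x) = 1/(1+x)
a = 1.25, b = 2.75, n = 6
h = (b - a)/n = 0.250000

Simpson's rule: (h/3)[f(x₀) + 4f(x₁) + 2f(x₂) + ... + f(xₙ)]

x_0 = 1.2500, f(x_0) = 0.444444, coefficient = 1
x_1 = 1.5000, f(x_1) = 0.400000, coefficient = 4
x_2 = 1.7500, f(x_2) = 0.363636, coefficient = 2
x_3 = 2.0000, f(x_3) = 0.333333, coefficient = 4
x_4 = 2.2500, f(x_4) = 0.307692, coefficient = 2
x_5 = 2.5000, f(x_5) = 0.285714, coefficient = 4
x_6 = 2.7500, f(x_6) = 0.266667, coefficient = 1

I ≈ (0.250000/3) × 6.129959 = 0.510830
Exact value: 0.510826
Error: 0.000004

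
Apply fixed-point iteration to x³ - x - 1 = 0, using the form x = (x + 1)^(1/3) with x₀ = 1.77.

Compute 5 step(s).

Equation: x³ - x - 1 = 0
Fixed-point form: x = (x + 1)^(1/3)
x₀ = 1.77

x_1 = g(1.770000) = 1.404408
x_2 = g(1.404408) = 1.339685
x_3 = g(1.339685) = 1.327555
x_4 = g(1.327555) = 1.325257
x_5 = g(1.325257) = 1.324820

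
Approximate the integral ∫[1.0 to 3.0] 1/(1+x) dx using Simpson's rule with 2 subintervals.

f(x) = 1/(1+x)
a = 1.0, b = 3.0, n = 2
h = (b - a)/n = 1.000000

Simpson's rule: (h/3)[f(x₀) + 4f(x₁) + 2f(x₂) + ... + f(xₙ)]

x_0 = 1.0000, f(x_0) = 0.500000, coefficient = 1
x_1 = 2.0000, f(x_1) = 0.333333, coefficient = 4
x_2 = 3.0000, f(x_2) = 0.250000, coefficient = 1

I ≈ (1.000000/3) × 2.083333 = 0.694444
Exact value: 0.693147
Error: 0.001297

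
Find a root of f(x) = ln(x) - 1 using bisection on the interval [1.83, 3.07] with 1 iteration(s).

f(x) = ln(x) - 1
Initial interval: [1.83, 3.07]

Iteration 1:
  c_1 = (1.830000 + 3.070000)/2 = 2.450000
  f(c_1) = f(2.450000) = -0.103912
  f(a) × f(c) ≥ 0, new interval: [2.450000, 3.070000]

After 1 iteration(s), the approximation is c_1 = 2.450000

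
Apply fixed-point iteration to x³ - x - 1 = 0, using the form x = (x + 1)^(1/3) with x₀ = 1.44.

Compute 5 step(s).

Equation: x³ - x - 1 = 0
Fixed-point form: x = (x + 1)^(1/3)
x₀ = 1.44

x_1 = g(1.440000) = 1.346263
x_2 = g(1.346263) = 1.328798
x_3 = g(1.328798) = 1.325492
x_4 = g(1.325492) = 1.324865
x_5 = g(1.324865) = 1.324746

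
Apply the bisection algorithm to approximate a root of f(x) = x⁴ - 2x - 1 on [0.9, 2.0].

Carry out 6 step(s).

f(x) = x⁴ - 2x - 1
Initial interval: [0.9, 2.0]

Iteration 1:
  c_1 = (0.900000 + 2.000000)/2 = 1.450000
  f(c_1) = f(1.450000) = 0.520506
  f(a) × f(c) < 0, new interval: [0.900000, 1.450000]
Iteration 2:
  c_2 = (0.900000 + 1.450000)/2 = 1.175000
  f(c_2) = f(1.175000) = -1.443875
  f(a) × f(c) ≥ 0, new interval: [1.175000, 1.450000]
Iteration 3:
  c_3 = (1.175000 + 1.450000)/2 = 1.312500
  f(c_3) = f(1.312500) = -0.657455
  f(a) × f(c) ≥ 0, new interval: [1.312500, 1.450000]
Iteration 4:
  c_4 = (1.312500 + 1.450000)/2 = 1.381250
  f(c_4) = f(1.381250) = -0.122602
  f(a) × f(c) ≥ 0, new interval: [1.381250, 1.450000]
Iteration 5:
  c_5 = (1.381250 + 1.450000)/2 = 1.415625
  f(c_5) = f(1.415625) = 0.184743
  f(a) × f(c) < 0, new interval: [1.381250, 1.415625]
Iteration 6:
  c_6 = (1.381250 + 1.415625)/2 = 1.398438
  f(c_6) = f(1.398438) = 0.027604
  f(a) × f(c) < 0, new interval: [1.381250, 1.398438]

After 6 iteration(s), the approximation is c_6 = 1.398438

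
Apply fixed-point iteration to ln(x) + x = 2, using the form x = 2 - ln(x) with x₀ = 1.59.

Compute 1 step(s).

Equation: ln(x) + x = 2
Fixed-point form: x = 2 - ln(x)
x₀ = 1.59

x_1 = g(1.590000) = 1.536266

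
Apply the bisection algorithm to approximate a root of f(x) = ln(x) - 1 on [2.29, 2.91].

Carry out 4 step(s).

f(x) = ln(x) - 1
Initial interval: [2.29, 2.91]

Iteration 1:
  c_1 = (2.290000 + 2.910000)/2 = 2.600000
  f(c_1) = f(2.600000) = -0.044489
  f(a) × f(c) ≥ 0, new interval: [2.600000, 2.910000]
Iteration 2:
  c_2 = (2.600000 + 2.910000)/2 = 2.755000
  f(c_2) = f(2.755000) = 0.013417
  f(a) × f(c) < 0, new interval: [2.600000, 2.755000]
Iteration 3:
  c_3 = (2.600000 + 2.755000)/2 = 2.677500
  f(c_3) = f(2.677500) = -0.015116
  f(a) × f(c) ≥ 0, new interval: [2.677500, 2.755000]
Iteration 4:
  c_4 = (2.677500 + 2.755000)/2 = 2.716250
  f(c_4) = f(2.716250) = -0.000748
  f(a) × f(c) ≥ 0, new interval: [2.716250, 2.755000]

After 4 iteration(s), the approximation is c_4 = 2.716250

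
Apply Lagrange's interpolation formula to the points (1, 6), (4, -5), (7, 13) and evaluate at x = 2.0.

Lagrange interpolation formula:
P(x) = Σ yᵢ × Lᵢ(x)
where Lᵢ(x) = Π_{j≠i} (x - xⱼ)/(xᵢ - xⱼ)

L_0(2.0) = (2.0 - 4)/(1 - 4) × (2.0 - 7)/(1 - 7) = 0.555556
L_1(2.0) = (2.0 - 1)/(4 - 1) × (2.0 - 7)/(4 - 7) = 0.555556
L_2(2.0) = (2.0 - 1)/(7 - 1) × (2.0 - 4)/(7 - 4) = -0.111111

P(2.0) = 6×L_0(2.0) + (-5)×L_1(2.0) + 13×L_2(2.0)
P(2.0) = -0.888889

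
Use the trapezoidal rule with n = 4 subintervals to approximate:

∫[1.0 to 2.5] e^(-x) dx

f(x) = e^(-x)
a = 1.0, b = 2.5, n = 4
h = (b - a)/n = 0.375000

Trapezoidal rule: (h/2)[f(x₀) + 2f(x₁) + 2f(x₂) + ... + f(xₙ)]

x_0 = 1.0000, f(x_0) = 0.367879, coefficient = 1
x_1 = 1.3750, f(x_1) = 0.252840, coefficient = 2
x_2 = 1.7500, f(x_2) = 0.173774, coefficient = 2
x_3 = 2.1250, f(x_3) = 0.119433, coefficient = 2
x_4 = 2.5000, f(x_4) = 0.082085, coefficient = 1

I ≈ (0.375000/2) × 1.542057 = 0.289136
Exact value: 0.285794
Error: 0.003341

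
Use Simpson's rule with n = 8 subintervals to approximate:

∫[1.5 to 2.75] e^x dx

f(x) = e^x
a = 1.5, b = 2.75, n = 8
h = (b - a)/n = 0.156250

Simpson's rule: (h/3)[f(x₀) + 4f(x₁) + 2f(x₂) + ... + f(xₙ)]

x_0 = 1.5000, f(x_0) = 4.481689, coefficient = 1
x_1 = 1.6562, f(x_1) = 5.239625, coefficient = 4
x_2 = 1.8125, f(x_2) = 6.125743, coefficient = 2
x_3 = 1.9688, f(x_3) = 7.161719, coefficient = 4
x_4 = 2.1250, f(x_4) = 8.372897, coefficient = 2
x_5 = 2.2812, f(x_5) = 9.788909, coefficient = 4
x_6 = 2.4375, f(x_6) = 11.444394, coefficient = 2
x_7 = 2.5938, f(x_7) = 13.379852, coefficient = 4
x_8 = 2.7500, f(x_8) = 15.642632, coefficient = 1

I ≈ (0.156250/3) × 214.290810 = 11.160980
Exact value: 11.160943
Error: 0.000037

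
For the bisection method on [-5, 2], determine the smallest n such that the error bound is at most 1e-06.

We need (b-a)/2^n ≤ 1e-06
(2 - (-5))/2^n ≤ 1e-06
7/2^n ≤ 1e-06
2^n ≥ 7000000
n ≥ log₂(7000000) = 22.74
n ≥ 23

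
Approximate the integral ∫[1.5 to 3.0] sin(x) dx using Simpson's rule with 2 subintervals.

f(x) = sin(x)
a = 1.5, b = 3.0, n = 2
h = (b - a)/n = 0.750000

Simpson's rule: (h/3)[f(x₀) + 4f(x₁) + 2f(x₂) + ... + f(xₙ)]

x_0 = 1.5000, f(x_0) = 0.997495, coefficient = 1
x_1 = 2.2500, f(x_1) = 0.778073, coefficient = 4
x_2 = 3.0000, f(x_2) = 0.141120, coefficient = 1

I ≈ (0.750000/3) × 4.250908 = 1.062727
Exact value: 1.060730
Error: 0.001997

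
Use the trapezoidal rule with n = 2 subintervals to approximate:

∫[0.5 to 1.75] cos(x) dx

f(x) = cos(x)
a = 0.5, b = 1.75, n = 2
h = (b - a)/n = 0.625000

Trapezoidal rule: (h/2)[f(x₀) + 2f(x₁) + 2f(x₂) + ... + f(xₙ)]

x_0 = 0.5000, f(x_0) = 0.877583, coefficient = 1
x_1 = 1.1250, f(x_1) = 0.431177, coefficient = 2
x_2 = 1.7500, f(x_2) = -0.178246, coefficient = 1

I ≈ (0.625000/2) × 1.561690 = 0.488028
Exact value: 0.504560
Error: 0.016532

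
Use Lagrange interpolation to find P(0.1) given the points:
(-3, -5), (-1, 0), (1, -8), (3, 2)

Lagrange interpolation formula:
P(x) = Σ yᵢ × Lᵢ(x)
where Lᵢ(x) = Π_{j≠i} (x - xⱼ)/(xᵢ - xⱼ)

L_0(0.1) = (0.1 - (-1))/(-3 - (-1)) × (0.1 - 1)/(-3 - 1) × (0.1 - 3)/(-3 - 3) = -0.059813
L_1(0.1) = (0.1 - (-3))/(-1 - (-3)) × (0.1 - 1)/(-1 - 1) × (0.1 - 3)/(-1 - 3) = 0.505687
L_2(0.1) = (0.1 - (-3))/(1 - (-3)) × (0.1 - (-1))/(1 - (-1)) × (0.1 - 3)/(1 - 3) = 0.618063
L_3(0.1) = (0.1 - (-3))/(3 - (-3)) × (0.1 - (-1))/(3 - (-1)) × (0.1 - 1)/(3 - 1) = -0.063938

P(0.1) = (-5)×L_0(0.1) + 0×L_1(0.1) + (-8)×L_2(0.1) + 2×L_3(0.1)
P(0.1) = -4.773313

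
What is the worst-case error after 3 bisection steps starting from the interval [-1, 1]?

Bisection error bound: |error| ≤ (b-a)/2^n
|error| ≤ (1 - (-1))/2^3 = 2/2^3
|error| ≤ 0.2500000000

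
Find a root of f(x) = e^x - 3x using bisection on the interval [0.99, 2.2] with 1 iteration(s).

f(x) = e^x - 3x
Initial interval: [0.99, 2.2]

Iteration 1:
  c_1 = (0.990000 + 2.200000)/2 = 1.595000
  f(c_1) = f(1.595000) = 0.143329
  f(a) × f(c) < 0, new interval: [0.990000, 1.595000]

After 1 iteration(s), the approximation is c_1 = 1.595000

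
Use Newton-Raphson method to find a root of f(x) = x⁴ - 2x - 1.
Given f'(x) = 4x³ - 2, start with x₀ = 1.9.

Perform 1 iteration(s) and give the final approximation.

f(x) = x⁴ - 2x - 1
f'(x) = 4x³ - 2
x₀ = 1.9

Newton-Raphson formula: x_{n+1} = x_n - f(x_n)/f'(x_n)

Iteration 1:
  f(1.900000) = 8.232100
  f'(1.900000) = 25.436000
  x_1 = 1.900000 - 8.232100/25.436000 = 1.576360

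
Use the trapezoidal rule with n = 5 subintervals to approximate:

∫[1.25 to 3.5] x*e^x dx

f(x) = x*e^x
a = 1.25, b = 3.5, n = 5
h = (b - a)/n = 0.450000

Trapezoidal rule: (h/2)[f(x₀) + 2f(x₁) + 2f(x₂) + ... + f(xₙ)]

x_0 = 1.2500, f(x_0) = 4.362929, coefficient = 1
x_1 = 1.7000, f(x_1) = 9.305711, coefficient = 2
x_2 = 2.1500, f(x_2) = 18.457446, coefficient = 2
x_3 = 2.6000, f(x_3) = 35.005719, coefficient = 2
x_4 = 3.0500, f(x_4) = 64.401800, coefficient = 2
x_5 = 3.5000, f(x_5) = 115.904082, coefficient = 1

I ≈ (0.450000/2) × 374.608362 = 84.286881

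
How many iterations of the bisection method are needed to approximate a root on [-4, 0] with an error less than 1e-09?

We need (b-a)/2^n ≤ 1e-09
(0 - (-4))/2^n ≤ 1e-09
4/2^n ≤ 1e-09
2^n ≥ 4000000000
n ≥ log₂(4000000000) = 31.90
n ≥ 32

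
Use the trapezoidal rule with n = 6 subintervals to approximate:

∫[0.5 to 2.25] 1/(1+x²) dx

f(x) = 1/(1+x²)
a = 0.5, b = 2.25, n = 6
h = (b - a)/n = 0.291667

Trapezoidal rule: (h/2)[f(x₀) + 2f(x₁) + 2f(x₂) + ... + f(xₙ)]

x_0 = 0.5000, f(x_0) = 0.800000, coefficient = 1
x_1 = 0.7917, f(x_1) = 0.614728, coefficient = 2
x_2 = 1.0833, f(x_2) = 0.460064, coefficient = 2
x_3 = 1.3750, f(x_3) = 0.345946, coefficient = 2
x_4 = 1.6667, f(x_4) = 0.264706, coefficient = 2
x_5 = 1.9583, f(x_5) = 0.206822, coefficient = 2
x_6 = 2.2500, f(x_6) = 0.164948, coefficient = 1

I ≈ (0.291667/2) × 4.749480 = 0.692633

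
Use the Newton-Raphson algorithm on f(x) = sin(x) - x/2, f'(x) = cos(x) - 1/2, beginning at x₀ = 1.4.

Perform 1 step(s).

f(x) = sin(x) - x/2
f'(x) = cos(x) - 1/2
x₀ = 1.4

Newton-Raphson formula: x_{n+1} = x_n - f(x_n)/f'(x_n)

Iteration 1:
  f(1.400000) = 0.285450
  f'(1.400000) = -0.330033
  x_1 = 1.400000 - 0.285450/(-0.330033) = 2.264913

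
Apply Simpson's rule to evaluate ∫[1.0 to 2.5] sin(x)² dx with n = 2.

f(x) = sin(x)²
a = 1.0, b = 2.5, n = 2
h = (b - a)/n = 0.750000

Simpson's rule: (h/3)[f(x₀) + 4f(x₁) + 2f(x₂) + ... + f(xₙ)]

x_0 = 1.0000, f(x_0) = 0.708073, coefficient = 1
x_1 = 1.7500, f(x_1) = 0.968228, coefficient = 4
x_2 = 2.5000, f(x_2) = 0.358169, coefficient = 1

I ≈ (0.750000/3) × 4.939156 = 1.234789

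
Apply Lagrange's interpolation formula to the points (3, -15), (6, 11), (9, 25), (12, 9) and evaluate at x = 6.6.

Lagrange interpolation formula:
P(x) = Σ yᵢ × Lᵢ(x)
where Lᵢ(x) = Π_{j≠i} (x - xⱼ)/(xᵢ - xⱼ)

L_0(6.6) = (6.6 - 6)/(3 - 6) × (6.6 - 9)/(3 - 9) × (6.6 - 12)/(3 - 12) = -0.048000
L_1(6.6) = (6.6 - 3)/(6 - 3) × (6.6 - 9)/(6 - 9) × (6.6 - 12)/(6 - 12) = 0.864000
L_2(6.6) = (6.6 - 3)/(9 - 3) × (6.6 - 6)/(9 - 6) × (6.6 - 12)/(9 - 12) = 0.216000
L_3(6.6) = (6.6 - 3)/(12 - 3) × (6.6 - 6)/(12 - 6) × (6.6 - 9)/(12 - 9) = -0.032000

P(6.6) = (-15)×L_0(6.6) + 11×L_1(6.6) + 25×L_2(6.6) + 9×L_3(6.6)
P(6.6) = 15.336000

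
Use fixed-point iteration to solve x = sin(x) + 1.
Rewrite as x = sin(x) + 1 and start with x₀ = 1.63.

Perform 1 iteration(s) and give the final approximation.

Equation: x = sin(x) + 1
Fixed-point form: x = sin(x) + 1
x₀ = 1.63

x_1 = g(1.630000) = 1.998248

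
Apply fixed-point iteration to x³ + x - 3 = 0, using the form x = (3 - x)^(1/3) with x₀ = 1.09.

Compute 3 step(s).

Equation: x³ + x - 3 = 0
Fixed-point form: x = (3 - x)^(1/3)
x₀ = 1.09

x_1 = g(1.090000) = 1.240731
x_2 = g(1.240731) = 1.207195
x_3 = g(1.207195) = 1.214817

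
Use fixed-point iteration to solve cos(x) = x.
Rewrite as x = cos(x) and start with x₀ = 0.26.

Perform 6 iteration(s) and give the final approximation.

Equation: cos(x) = x
Fixed-point form: x = cos(x)
x₀ = 0.26

x_1 = g(0.260000) = 0.966390
x_2 = g(0.966390) = 0.568274
x_3 = g(0.568274) = 0.842831
x_4 = g(0.842831) = 0.665352
x_5 = g(0.665352) = 0.786700
x_6 = g(0.786700) = 0.706186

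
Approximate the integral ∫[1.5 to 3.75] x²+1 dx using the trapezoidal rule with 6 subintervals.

f(x) = x²+1
a = 1.5, b = 3.75, n = 6
h = (b - a)/n = 0.375000

Trapezoidal rule: (h/2)[f(x₀) + 2f(x₁) + 2f(x₂) + ... + f(xₙ)]

x_0 = 1.5000, f(x_0) = 3.250000, coefficient = 1
x_1 = 1.8750, f(x_1) = 4.515625, coefficient = 2
x_2 = 2.2500, f(x_2) = 6.062500, coefficient = 2
x_3 = 2.6250, f(x_3) = 7.890625, coefficient = 2
x_4 = 3.0000, f(x_4) = 10.000000, coefficient = 2
x_5 = 3.3750, f(x_5) = 12.390625, coefficient = 2
x_6 = 3.7500, f(x_6) = 15.062500, coefficient = 1

I ≈ (0.375000/2) × 100.031250 = 18.755859
Exact value: 18.703125
Error: 0.052734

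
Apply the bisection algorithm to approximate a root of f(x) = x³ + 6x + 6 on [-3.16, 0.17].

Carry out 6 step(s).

f(x) = x³ + 6x + 6
Initial interval: [-3.16, 0.17]

Iteration 1:
  c_1 = (-3.160000 + 0.170000)/2 = -1.495000
  f(c_1) = f(-1.495000) = -6.311362
  f(a) × f(c) ≥ 0, new interval: [-1.495000, 0.170000]
Iteration 2:
  c_2 = (-1.495000 + 0.170000)/2 = -0.662500
  f(c_2) = f(-0.662500) = 1.734225
  f(a) × f(c) < 0, new interval: [-1.495000, -0.662500]
Iteration 3:
  c_3 = (-1.495000 + (-0.662500))/2 = -1.078750
  f(c_3) = f(-1.078750) = -1.727843
  f(a) × f(c) ≥ 0, new interval: [-1.078750, -0.662500]
Iteration 4:
  c_4 = (-1.078750 + (-0.662500))/2 = -0.870625
  f(c_4) = f(-0.870625) = 0.116327
  f(a) × f(c) < 0, new interval: [-1.078750, -0.870625]
Iteration 5:
  c_5 = (-1.078750 + (-0.870625))/2 = -0.974688
  f(c_5) = f(-0.974688) = -0.774093
  f(a) × f(c) ≥ 0, new interval: [-0.974688, -0.870625]
Iteration 6:
  c_6 = (-0.974688 + (-0.870625))/2 = -0.922656
  f(c_6) = f(-0.922656) = -0.321390
  f(a) × f(c) ≥ 0, new interval: [-0.922656, -0.870625]

After 6 iteration(s), the approximation is c_6 = -0.922656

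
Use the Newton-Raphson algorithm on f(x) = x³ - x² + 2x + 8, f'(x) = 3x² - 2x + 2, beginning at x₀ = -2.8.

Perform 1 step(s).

f(x) = x³ - x² + 2x + 8
f'(x) = 3x² - 2x + 2
x₀ = -2.8

Newton-Raphson formula: x_{n+1} = x_n - f(x_n)/f'(x_n)

Iteration 1:
  f(-2.800000) = -27.392000
  f'(-2.800000) = 31.120000
  x_1 = -2.800000 - (-27.392000)/31.120000 = -1.919794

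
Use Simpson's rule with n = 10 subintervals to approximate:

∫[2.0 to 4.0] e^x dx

f(x) = e^x
a = 2.0, b = 4.0, n = 10
h = (b - a)/n = 0.200000

Simpson's rule: (h/3)[f(x₀) + 4f(x₁) + 2f(x₂) + ... + f(xₙ)]

x_0 = 2.0000, f(x_0) = 7.389056, coefficient = 1
x_1 = 2.2000, f(x_1) = 9.025013, coefficient = 4
x_2 = 2.4000, f(x_2) = 11.023176, coefficient = 2
x_3 = 2.6000, f(x_3) = 13.463738, coefficient = 4
x_4 = 2.8000, f(x_4) = 16.444647, coefficient = 2
x_5 = 3.0000, f(x_5) = 20.085537, coefficient = 4
x_6 = 3.2000, f(x_6) = 24.532530, coefficient = 2
x_7 = 3.4000, f(x_7) = 29.964100, coefficient = 4
x_8 = 3.6000, f(x_8) = 36.598234, coefficient = 2
x_9 = 3.8000, f(x_9) = 44.701184, coefficient = 4
x_10 = 4.0000, f(x_10) = 54.598150, coefficient = 1

I ≈ (0.200000/3) × 708.142674 = 47.209512
Exact value: 47.209094
Error: 0.000418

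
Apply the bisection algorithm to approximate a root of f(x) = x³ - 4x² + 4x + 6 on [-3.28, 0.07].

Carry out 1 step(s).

f(x) = x³ - 4x² + 4x + 6
Initial interval: [-3.28, 0.07]

Iteration 1:
  c_1 = (-3.280000 + 0.070000)/2 = -1.605000
  f(c_1) = f(-1.605000) = -14.858620
  f(a) × f(c) ≥ 0, new interval: [-1.605000, 0.070000]

After 1 iteration(s), the approximation is c_1 = -1.605000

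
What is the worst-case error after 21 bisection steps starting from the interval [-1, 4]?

Bisection error bound: |error| ≤ (b-a)/2^n
|error| ≤ (4 - (-1))/2^21 = 5/2^21
|error| ≤ 0.0000023842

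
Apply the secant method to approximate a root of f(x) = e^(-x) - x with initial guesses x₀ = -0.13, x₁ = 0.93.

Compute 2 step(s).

f(x) = e^(-x) - x
x₀ = -0.13, x₁ = 0.93

Secant formula: x_{n+1} = x_n - f(x_n)(x_n - x_{n-1})/(f(x_n) - f(x_{n-1}))

Iteration 1:
  f(-0.130000) = 1.268828
  f(0.930000) = -0.535446
  x_2 = 0.930000 - (-0.535446)×(0.930000 - (-0.130000))/(-0.535446 - 1.268828)
       = 0.615429
Iteration 2:
  f(0.930000) = -0.535446
  f(0.615429) = -0.075019
  x_3 = 0.615429 - (-0.075019)×(0.615429 - 0.930000)/(-0.075019 - (-0.535446))
       = 0.564174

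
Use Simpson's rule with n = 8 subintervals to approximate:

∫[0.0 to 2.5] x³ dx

f(x) = x³
a = 0.0, b = 2.5, n = 8
h = (b - a)/n = 0.312500

Simpson's rule: (h/3)[f(x₀) + 4f(x₁) + 2f(x₂) + ... + f(xₙ)]

x_0 = 0.0000, f(x_0) = 0.000000, coefficient = 1
x_1 = 0.3125, f(x_1) = 0.030518, coefficient = 4
x_2 = 0.6250, f(x_2) = 0.244141, coefficient = 2
x_3 = 0.9375, f(x_3) = 0.823975, coefficient = 4
x_4 = 1.2500, f(x_4) = 1.953125, coefficient = 2
x_5 = 1.5625, f(x_5) = 3.814697, coefficient = 4
x_6 = 1.8750, f(x_6) = 6.591797, coefficient = 2
x_7 = 2.1875, f(x_7) = 10.467529, coefficient = 4
x_8 = 2.5000, f(x_8) = 15.625000, coefficient = 1

I ≈ (0.312500/3) × 93.750000 = 9.765625
Exact value: 9.765625
Error: 0.000000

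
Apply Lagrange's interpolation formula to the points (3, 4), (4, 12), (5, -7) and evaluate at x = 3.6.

Lagrange interpolation formula:
P(x) = Σ yᵢ × Lᵢ(x)
where Lᵢ(x) = Π_{j≠i} (x - xⱼ)/(xᵢ - xⱼ)

L_0(3.6) = (3.6 - 4)/(3 - 4) × (3.6 - 5)/(3 - 5) = 0.280000
L_1(3.6) = (3.6 - 3)/(4 - 3) × (3.6 - 5)/(4 - 5) = 0.840000
L_2(3.6) = (3.6 - 3)/(5 - 3) × (3.6 - 4)/(5 - 4) = -0.120000

P(3.6) = 4×L_0(3.6) + 12×L_1(3.6) + (-7)×L_2(3.6)
P(3.6) = 12.040000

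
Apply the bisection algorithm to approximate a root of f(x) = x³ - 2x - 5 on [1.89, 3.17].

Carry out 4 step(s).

f(x) = x³ - 2x - 5
Initial interval: [1.89, 3.17]

Iteration 1:
  c_1 = (1.890000 + 3.170000)/2 = 2.530000
  f(c_1) = f(2.530000) = 6.134277
  f(a) × f(c) < 0, new interval: [1.890000, 2.530000]
Iteration 2:
  c_2 = (1.890000 + 2.530000)/2 = 2.210000
  f(c_2) = f(2.210000) = 1.373861
  f(a) × f(c) < 0, new interval: [1.890000, 2.210000]
Iteration 3:
  c_3 = (1.890000 + 2.210000)/2 = 2.050000
  f(c_3) = f(2.050000) = -0.484875
  f(a) × f(c) ≥ 0, new interval: [2.050000, 2.210000]
Iteration 4:
  c_4 = (2.050000 + 2.210000)/2 = 2.130000
  f(c_4) = f(2.130000) = 0.403597
  f(a) × f(c) < 0, new interval: [2.050000, 2.130000]

After 4 iteration(s), the approximation is c_4 = 2.130000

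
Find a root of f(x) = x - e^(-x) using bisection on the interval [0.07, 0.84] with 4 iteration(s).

f(x) = x - e^(-x)
Initial interval: [0.07, 0.84]

Iteration 1:
  c_1 = (0.070000 + 0.840000)/2 = 0.455000
  f(c_1) = f(0.455000) = -0.179448
  f(a) × f(c) ≥ 0, new interval: [0.455000, 0.840000]
Iteration 2:
  c_2 = (0.455000 + 0.840000)/2 = 0.647500
  f(c_2) = f(0.647500) = 0.124147
  f(a) × f(c) < 0, new interval: [0.455000, 0.647500]
Iteration 3:
  c_3 = (0.455000 + 0.647500)/2 = 0.551250
  f(c_3) = f(0.551250) = -0.024979
  f(a) × f(c) ≥ 0, new interval: [0.551250, 0.647500]
Iteration 4:
  c_4 = (0.551250 + 0.647500)/2 = 0.599375
  f(c_4) = f(0.599375) = 0.050220
  f(a) × f(c) < 0, new interval: [0.551250, 0.599375]

After 4 iteration(s), the approximation is c_4 = 0.599375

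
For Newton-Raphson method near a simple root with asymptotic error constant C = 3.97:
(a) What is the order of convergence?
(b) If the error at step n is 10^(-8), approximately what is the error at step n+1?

(a) Newton-Raphson has quadratic (order 2) convergence near simple roots.
    This means |e_{n+1}| ≈ C|e_n|².

(b) With |e_n| = 10^(-8) and C = 3.97:
    |e_{n+1}| ≈ 3.97 × (10^(-8))² = 3.97 × 10^(-16)

(a) 2 (quadratic); (b) |e_{n+1}| ≈ 3.970e-16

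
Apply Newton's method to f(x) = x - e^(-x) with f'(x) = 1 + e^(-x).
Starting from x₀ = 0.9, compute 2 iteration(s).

f(x) = x - e^(-x)
f'(x) = 1 + e^(-x)
x₀ = 0.9

Newton-Raphson formula: x_{n+1} = x_n - f(x_n)/f'(x_n)

Iteration 1:
  f(0.900000) = 0.493430
  f'(0.900000) = 1.406570
  x_1 = 0.900000 - 0.493430/1.406570 = 0.549196
Iteration 2:
  f(0.549196) = -0.028218
  f'(0.549196) = 1.577414
  x_2 = 0.549196 - (-0.028218)/1.577414 = 0.567085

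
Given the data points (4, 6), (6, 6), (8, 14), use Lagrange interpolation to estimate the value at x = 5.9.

Lagrange interpolation formula:
P(x) = Σ yᵢ × Lᵢ(x)
where Lᵢ(x) = Π_{j≠i} (x - xⱼ)/(xᵢ - xⱼ)

L_0(5.9) = (5.9 - 6)/(4 - 6) × (5.9 - 8)/(4 - 8) = 0.026250
L_1(5.9) = (5.9 - 4)/(6 - 4) × (5.9 - 8)/(6 - 8) = 0.997500
L_2(5.9) = (5.9 - 4)/(8 - 4) × (5.9 - 6)/(8 - 6) = -0.023750

P(5.9) = 6×L_0(5.9) + 6×L_1(5.9) + 14×L_2(5.9)
P(5.9) = 5.810000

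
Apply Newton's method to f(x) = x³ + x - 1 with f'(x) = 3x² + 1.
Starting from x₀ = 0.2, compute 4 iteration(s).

f(x) = x³ + x - 1
f'(x) = 3x² + 1
x₀ = 0.2

Newton-Raphson formula: x_{n+1} = x_n - f(x_n)/f'(x_n)

Iteration 1:
  f(0.200000) = -0.792000
  f'(0.200000) = 1.120000
  x_1 = 0.200000 - (-0.792000)/1.120000 = 0.907143
Iteration 2:
  f(0.907143) = 0.653638
  f'(0.907143) = 3.468724
  x_2 = 0.907143 - 0.653638/3.468724 = 0.718705
Iteration 3:
  f(0.718705) = 0.089943
  f'(0.718705) = 2.549612
  x_3 = 0.718705 - 0.089943/2.549612 = 0.683428
Iteration 4:
  f(0.683428) = 0.002639
  f'(0.683428) = 2.401222
  x_4 = 0.683428 - 0.002639/2.401222 = 0.682329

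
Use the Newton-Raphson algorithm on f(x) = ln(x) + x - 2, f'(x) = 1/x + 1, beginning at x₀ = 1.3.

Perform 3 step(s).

f(x) = ln(x) + x - 2
f'(x) = 1/x + 1
x₀ = 1.3

Newton-Raphson formula: x_{n+1} = x_n - f(x_n)/f'(x_n)

Iteration 1:
  f(1.300000) = -0.437636
  f'(1.300000) = 1.769231
  x_1 = 1.300000 - (-0.437636)/1.769231 = 1.547359
Iteration 2:
  f(1.547359) = -0.016091
  f'(1.547359) = 1.646262
  x_2 = 1.547359 - (-0.016091)/1.646262 = 1.557134
Iteration 3:
  f(1.557134) = -0.000020
  f'(1.557134) = 1.642206
  x_3 = 1.557134 - (-0.000020)/1.642206 = 1.557146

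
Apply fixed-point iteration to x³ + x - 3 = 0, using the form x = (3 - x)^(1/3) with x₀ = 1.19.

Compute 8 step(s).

Equation: x³ + x - 3 = 0
Fixed-point form: x = (3 - x)^(1/3)
x₀ = 1.19

x_1 = g(1.190000) = 1.218689
x_2 = g(1.218689) = 1.212216
x_3 = g(1.212216) = 1.213682
x_4 = g(1.213682) = 1.213350
x_5 = g(1.213350) = 1.213426
x_6 = g(1.213426) = 1.213409
x_7 = g(1.213409) = 1.213412
x_8 = g(1.213412) = 1.213412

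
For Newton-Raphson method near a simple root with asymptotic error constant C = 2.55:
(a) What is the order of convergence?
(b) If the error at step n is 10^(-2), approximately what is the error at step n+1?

(a) Newton-Raphson has quadratic (order 2) convergence near simple roots.
    This means |e_{n+1}| ≈ C|e_n|².

(b) With |e_n| = 10^(-2) and C = 2.55:
    |e_{n+1}| ≈ 2.55 × (10^(-2))² = 2.55 × 10^(-4)

(a) 2 (quadratic); (b) |e_{n+1}| ≈ 2.550e-04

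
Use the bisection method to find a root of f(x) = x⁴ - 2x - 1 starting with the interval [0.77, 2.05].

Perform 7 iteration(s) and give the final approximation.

f(x) = x⁴ - 2x - 1
Initial interval: [0.77, 2.05]

Iteration 1:
  c_1 = (0.770000 + 2.050000)/2 = 1.410000
  f(c_1) = f(1.410000) = 0.132542
  f(a) × f(c) < 0, new interval: [0.770000, 1.410000]
Iteration 2:
  c_2 = (0.770000 + 1.410000)/2 = 1.090000
  f(c_2) = f(1.090000) = -1.768418
  f(a) × f(c) ≥ 0, new interval: [1.090000, 1.410000]
Iteration 3:
  c_3 = (1.090000 + 1.410000)/2 = 1.250000
  f(c_3) = f(1.250000) = -1.058594
  f(a) × f(c) ≥ 0, new interval: [1.250000, 1.410000]
Iteration 4:
  c_4 = (1.250000 + 1.410000)/2 = 1.330000
  f(c_4) = f(1.330000) = -0.530993
  f(a) × f(c) ≥ 0, new interval: [1.330000, 1.410000]
Iteration 5:
  c_5 = (1.330000 + 1.410000)/2 = 1.370000
  f(c_5) = f(1.370000) = -0.217246
  f(a) × f(c) ≥ 0, new interval: [1.370000, 1.410000]
Iteration 6:
  c_6 = (1.370000 + 1.410000)/2 = 1.390000
  f(c_6) = f(1.390000) = -0.046990
  f(a) × f(c) ≥ 0, new interval: [1.390000, 1.410000]
Iteration 7:
  c_7 = (1.390000 + 1.410000)/2 = 1.400000
  f(c_7) = f(1.400000) = 0.041600
  f(a) × f(c) < 0, new interval: [1.390000, 1.400000]

After 7 iteration(s), the approximation is c_7 = 1.400000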